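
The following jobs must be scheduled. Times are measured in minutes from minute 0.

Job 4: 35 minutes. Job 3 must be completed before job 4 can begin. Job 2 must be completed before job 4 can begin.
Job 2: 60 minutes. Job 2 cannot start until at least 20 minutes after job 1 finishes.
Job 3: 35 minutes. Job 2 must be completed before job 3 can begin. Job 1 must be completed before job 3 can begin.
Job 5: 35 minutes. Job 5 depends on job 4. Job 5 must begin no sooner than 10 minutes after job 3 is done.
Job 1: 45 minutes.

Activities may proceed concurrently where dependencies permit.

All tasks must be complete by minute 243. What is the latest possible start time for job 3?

138

Job 5 has no dependents, so it just needs to finish by minute 243. Starting by 243 − 35 = minute 208 achieves that.
Job 4 has to be done before job 5 (must start by minute 208). That means finishing by minute 208, i.e. starting by 208 − 35 = minute 173.
Job 3 must finish in time for job 4 (must start by minute 173); job 5 (must start by minute 208, minus 10-minute gap → minute 198). The tightest is minute 173, so job 3 must start by 173 − 35 = minute 138.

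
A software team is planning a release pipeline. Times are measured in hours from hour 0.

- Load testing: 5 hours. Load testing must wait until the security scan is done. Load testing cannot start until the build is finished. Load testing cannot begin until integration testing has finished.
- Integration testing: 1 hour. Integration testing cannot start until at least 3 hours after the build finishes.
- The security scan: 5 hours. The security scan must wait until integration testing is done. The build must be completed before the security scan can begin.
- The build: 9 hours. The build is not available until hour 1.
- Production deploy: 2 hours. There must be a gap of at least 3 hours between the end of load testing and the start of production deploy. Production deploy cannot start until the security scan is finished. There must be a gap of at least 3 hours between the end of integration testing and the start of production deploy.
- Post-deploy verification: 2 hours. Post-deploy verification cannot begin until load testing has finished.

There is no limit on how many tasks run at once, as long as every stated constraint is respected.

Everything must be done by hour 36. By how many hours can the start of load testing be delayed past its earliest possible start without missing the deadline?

7

The build waits on its own release at hour 1, so it starts at hour 1 and finishes at 1 + 9 = hour 10.
After the build (finishes hour 10, plus 3-hour gap → hour 13), integration testing can start at hour 13 and finishes at hour 14.
For the security scan: integration testing (finishes hour 14); the build (finishes hour 10). Taking the maximum gives a start of hour 14, and it finishes at 14 + 5 = hour 19.
For load testing: the security scan (finishes hour 19); the build (finishes hour 10); integration testing (finishes hour 14). Taking the maximum gives a start of hour 19, and it finishes at 19 + 5 = hour 24.

Working backward from the deadline:
Production deploy has no dependents, so it just needs to finish by hour 36. Starting by 36 − 2 = hour 34 achieves that.
Post-deploy verification has no dependents, so it just needs to finish by hour 36. Starting by 36 − 2 = hour 34 achieves that.
For load testing: production deploy (must start by hour 34, minus 3-hour gap → hour 31); post-deploy verification (must start by hour 34). The most restrictive is hour 31; with a 5-hour duration, load testing must start by hour 26.
So load testing can start as early as hour 19 and as late as hour 26, giving 26 − 19 = 7 hours of slack.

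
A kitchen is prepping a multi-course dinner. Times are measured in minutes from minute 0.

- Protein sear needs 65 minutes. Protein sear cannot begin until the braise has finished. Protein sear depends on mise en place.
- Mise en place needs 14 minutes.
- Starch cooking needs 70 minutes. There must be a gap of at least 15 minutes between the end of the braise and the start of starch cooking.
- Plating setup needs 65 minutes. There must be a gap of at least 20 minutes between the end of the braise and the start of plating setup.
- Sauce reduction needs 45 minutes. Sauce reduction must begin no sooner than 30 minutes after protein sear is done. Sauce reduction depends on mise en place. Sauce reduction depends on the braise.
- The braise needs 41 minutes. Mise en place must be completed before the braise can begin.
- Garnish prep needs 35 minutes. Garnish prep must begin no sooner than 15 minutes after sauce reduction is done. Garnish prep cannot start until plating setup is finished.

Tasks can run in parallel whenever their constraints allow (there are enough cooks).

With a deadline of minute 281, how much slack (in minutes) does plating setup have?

106

Nothing blocks mise en place, so it runs from minute 0 to minute 14.
The braise cannot begin until mise en place (finishes minute 14). It runs from minute 14 to 14 + 41 = minute 55.
After the braise (finishes minute 55, plus 20-minute gap → minute 75), plating setup can start at minute 75 and finishes at minute 140.

Working backward from the deadline:
Garnish prep must finish by minute 281; it takes 35 minutes, so it must start by 281 − 35 = minute 246.
Since garnish prep (must start by minute 246) depends on it, plating setup must finish by minute 246. Backing off its 65-minute duration gives a latest start of minute 181.
So plating setup can start as early as minute 75 and as late as minute 181, giving 181 − 75 = 106 minutes of slack.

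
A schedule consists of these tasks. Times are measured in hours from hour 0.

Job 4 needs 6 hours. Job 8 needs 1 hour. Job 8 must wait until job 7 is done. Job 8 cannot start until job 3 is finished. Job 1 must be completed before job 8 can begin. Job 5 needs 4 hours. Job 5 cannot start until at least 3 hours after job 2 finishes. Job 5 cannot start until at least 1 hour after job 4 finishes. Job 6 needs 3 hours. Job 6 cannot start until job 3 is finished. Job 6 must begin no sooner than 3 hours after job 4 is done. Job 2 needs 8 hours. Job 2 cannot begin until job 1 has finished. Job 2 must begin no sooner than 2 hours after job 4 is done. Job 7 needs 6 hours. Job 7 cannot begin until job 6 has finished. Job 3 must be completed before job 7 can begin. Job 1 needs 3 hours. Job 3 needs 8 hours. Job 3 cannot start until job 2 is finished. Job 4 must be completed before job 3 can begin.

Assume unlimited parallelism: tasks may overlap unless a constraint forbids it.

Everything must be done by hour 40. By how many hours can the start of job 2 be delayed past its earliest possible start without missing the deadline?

Nothing blocks job 4, so it runs from hour 0 to hour 6.
Nothing blocks job 1, so it runs from hour 0 to hour 3.
Job 2 needs all of job 1 (finishes hour 3); job 4 (finishes hour 6, plus 2-hour gap → hour 8). That puts its earliest start at hour 8; it finishes at 8 + 8 = hour 16.

Working backward from the deadline:
To finish by hour 40, job 8 (duration 1) must start no later than hour 39.
Since job 8 (must start by hour 39) depends on it, job 7 must finish by hour 39. Backing off its 6-hour duration gives a latest start of hour 33.
Since job 7 (must start by hour 33) depends on it, job 6 must finish by hour 33. Backing off its 3-hour duration gives a latest start of hour 30.
Job 3 has several dependents: job 6 (must start by hour 30); job 7 (must start by hour 33); job 8 (must start by hour 39). The earliest of those limits is hour 30, so job 3 must start by 30 − 8 = hour 22.
Job 5 has no dependents, so it just needs to finish by hour 40. Starting by 40 − 4 = hour 36 achieves that.
Job 2 must finish in time for job 3 (must start by hour 22); job 5 (must start by hour 36, minus 3-hour gap → hour 33). The tightest is hour 22, so job 2 must start by 22 − 8 = hour 14.
So job 2 can start as early as hour 8 and as late as hour 14, giving 14 − 8 = 6 hours of slack.

6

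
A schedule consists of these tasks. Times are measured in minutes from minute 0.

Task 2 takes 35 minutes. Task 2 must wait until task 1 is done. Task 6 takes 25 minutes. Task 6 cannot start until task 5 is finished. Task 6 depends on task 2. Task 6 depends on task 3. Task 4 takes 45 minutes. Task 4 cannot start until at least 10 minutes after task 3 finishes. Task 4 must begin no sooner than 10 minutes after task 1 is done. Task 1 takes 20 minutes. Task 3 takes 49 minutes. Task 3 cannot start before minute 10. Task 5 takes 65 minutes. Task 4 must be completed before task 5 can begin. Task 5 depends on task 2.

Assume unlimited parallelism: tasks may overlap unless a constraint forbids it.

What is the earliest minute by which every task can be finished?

Task 3 cannot begin until its own release at minute 10. It runs from minute 10 to 10 + 49 = minute 59.
Task 1 can start immediately at minute 0; it finishes at minute 20.
Task 4 needs all of task 3 (finishes minute 59, plus 10-minute gap → minute 69); task 1 (finishes minute 20, plus 10-minute gap → minute 30). That puts its earliest start at minute 69; it finishes at 69 + 45 = minute 114.
After task 1 (finishes minute 20), task 2 can start at minute 20 and finishes at minute 55.
Task 5 cannot start until task 4 (finishes minute 114); task 2 (finishes minute 55). The controlling bound is minute 114, so task 5 finishes at 114 + 65 = minute 179.
Task 6 needs all of task 5 (finishes minute 179); task 2 (finishes minute 55); task 3 (finishes minute 59). That puts its earliest start at minute 179; it finishes at 179 + 25 = minute 204.
All tasks are finished once the last one completes. Finish times: Task 1 at 20, Task 2 at 55, Task 3 at 59, Task 4 at 114, Task 5 at 179, Task 6 at 204. The latest is minute 204.

204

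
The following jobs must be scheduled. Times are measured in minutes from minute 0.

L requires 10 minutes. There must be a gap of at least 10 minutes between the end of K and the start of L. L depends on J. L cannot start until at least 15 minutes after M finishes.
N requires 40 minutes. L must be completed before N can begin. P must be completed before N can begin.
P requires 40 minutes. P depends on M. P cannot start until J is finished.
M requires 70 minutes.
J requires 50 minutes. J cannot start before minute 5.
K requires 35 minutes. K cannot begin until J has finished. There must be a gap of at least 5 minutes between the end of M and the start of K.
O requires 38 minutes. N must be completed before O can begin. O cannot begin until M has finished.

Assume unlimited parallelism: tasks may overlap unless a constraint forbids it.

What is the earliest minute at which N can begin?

M has no prerequisites, so it starts at minute 0 and finishes at minute 70.
J cannot begin until its own release at minute 5. It runs from minute 5 to 5 + 50 = minute 55.
P needs all of M (finishes minute 70); J (finishes minute 55). That puts its earliest start at minute 70; it finishes at 70 + 40 = minute 110.
K cannot start until J (finishes minute 55); M (finishes minute 70, plus 5-minute gap → minute 75). The controlling bound is minute 75, so K finishes at 75 + 35 = minute 110.
L needs all of K (finishes minute 110, plus 10-minute gap → minute 120); J (finishes minute 55); M (finishes minute 70, plus 15-minute gap → minute 85). That puts its earliest start at minute 120; it finishes at 120 + 10 = minute 130.
N waits on L (finishes minute 130); P (finishes minute 110). The latest of these is minute 130, which is the earliest N can start.

130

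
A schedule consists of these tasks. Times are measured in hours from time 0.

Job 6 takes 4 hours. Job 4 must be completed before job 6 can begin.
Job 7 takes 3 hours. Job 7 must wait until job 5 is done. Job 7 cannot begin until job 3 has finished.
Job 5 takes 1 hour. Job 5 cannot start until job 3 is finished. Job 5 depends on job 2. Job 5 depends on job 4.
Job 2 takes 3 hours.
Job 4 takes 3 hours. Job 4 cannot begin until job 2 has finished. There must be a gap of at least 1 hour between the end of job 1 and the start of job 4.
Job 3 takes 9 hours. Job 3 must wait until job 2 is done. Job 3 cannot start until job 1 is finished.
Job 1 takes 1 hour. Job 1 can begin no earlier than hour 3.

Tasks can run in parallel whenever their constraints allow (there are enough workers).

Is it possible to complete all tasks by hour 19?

Job 2 has no prerequisites, so it starts at hour 0 and finishes at hour 3.
Job 1 waits on its own release at hour 3, so it starts at hour 3 and finishes at 3 + 1 = hour 4.
Job 4 cannot start until job 2 (finishes hour 3); job 1 (finishes hour 4, plus 1-hour gap → hour 5). The controlling bound is hour 5, so job 4 finishes at 5 + 3 = hour 8.
Job 6 cannot begin until job 4 (finishes hour 8). It runs from hour 8 to 8 + 4 = hour 12.
Job 3 cannot start until job 2 (finishes hour 3); job 1 (finishes hour 4). The controlling bound is hour 4, so job 3 finishes at 4 + 9 = hour 13.
For job 5: job 3 (finishes hour 13); job 2 (finishes hour 3); job 4 (finishes hour 8). Taking the maximum gives a start of hour 13, and it finishes at 13 + 1 = hour 14.
Job 7 cannot start until job 5 (finishes hour 14); job 3 (finishes hour 13). The controlling bound is hour 14, so job 7 finishes at 14 + 3 = hour 17.
Every task is finished by hour 17, which is no later than the deadline of 19, so the schedule is feasible.

Yes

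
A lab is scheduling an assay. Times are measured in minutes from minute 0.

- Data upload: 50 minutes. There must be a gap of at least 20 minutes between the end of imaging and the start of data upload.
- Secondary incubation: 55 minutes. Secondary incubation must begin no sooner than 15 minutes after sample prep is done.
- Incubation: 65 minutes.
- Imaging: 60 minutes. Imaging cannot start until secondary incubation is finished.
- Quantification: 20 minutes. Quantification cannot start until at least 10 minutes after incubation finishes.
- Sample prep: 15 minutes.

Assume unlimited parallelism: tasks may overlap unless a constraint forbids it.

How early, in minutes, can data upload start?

Sample prep has no prerequisites, so it starts at minute 0 and finishes at minute 15.
Secondary incubation cannot begin until sample prep (finishes minute 15, plus 15-minute gap → minute 30). It runs from minute 30 to 30 + 55 = minute 85.
Imaging waits on secondary incubation (finishes minute 85), so it starts at minute 85 and finishes at 85 + 60 = minute 145.
Data upload waits on imaging (finishes minute 145, plus 20-minute gap → minute 165), so the earliest it can start is minute 165.

165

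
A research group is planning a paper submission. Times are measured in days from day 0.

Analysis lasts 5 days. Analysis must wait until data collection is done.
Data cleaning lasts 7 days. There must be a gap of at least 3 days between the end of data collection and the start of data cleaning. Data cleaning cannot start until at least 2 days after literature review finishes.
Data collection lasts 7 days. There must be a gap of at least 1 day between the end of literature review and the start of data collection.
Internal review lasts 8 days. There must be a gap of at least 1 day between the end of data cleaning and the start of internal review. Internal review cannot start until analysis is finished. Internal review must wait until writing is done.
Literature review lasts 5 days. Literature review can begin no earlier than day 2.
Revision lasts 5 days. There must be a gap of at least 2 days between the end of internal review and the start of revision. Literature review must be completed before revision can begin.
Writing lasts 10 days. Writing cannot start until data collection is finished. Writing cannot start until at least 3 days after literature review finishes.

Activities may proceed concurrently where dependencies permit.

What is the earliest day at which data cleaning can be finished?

After its own release at day 2, literature review can start at day 2 and finishes at day 7.
Data collection waits on literature review (finishes day 7, plus 1-day gap → day 8), so it starts at day 8 and finishes at 8 + 7 = day 15.
For data cleaning: data collection (finishes day 15, plus 3-day gap → day 18); literature review (finishes day 7, plus 2-day gap → day 9). Taking the maximum gives a start of day 18, and it finishes at 18 + 7 = day 25.

25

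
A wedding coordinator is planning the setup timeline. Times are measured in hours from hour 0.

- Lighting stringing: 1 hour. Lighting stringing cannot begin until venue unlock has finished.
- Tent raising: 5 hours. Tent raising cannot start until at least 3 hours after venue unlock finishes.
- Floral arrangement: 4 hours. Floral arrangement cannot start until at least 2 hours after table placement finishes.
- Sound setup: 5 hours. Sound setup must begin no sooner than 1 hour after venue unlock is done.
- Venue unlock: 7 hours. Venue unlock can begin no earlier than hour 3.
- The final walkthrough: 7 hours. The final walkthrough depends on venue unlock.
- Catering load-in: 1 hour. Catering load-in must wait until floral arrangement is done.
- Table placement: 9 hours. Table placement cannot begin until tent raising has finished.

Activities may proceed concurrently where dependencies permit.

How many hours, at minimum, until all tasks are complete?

34

After its own release at hour 3, venue unlock can start at hour 3 and finishes at hour 10.
The final walkthrough waits on venue unlock (finishes hour 10), so it starts at hour 10 and finishes at 10 + 7 = hour 17.
Sound setup waits on venue unlock (finishes hour 10, plus 1-hour gap → hour 11), so it starts at hour 11 and finishes at 11 + 5 = hour 16.
Lighting stringing waits on venue unlock (finishes hour 10), so it starts at hour 10 and finishes at 10 + 1 = hour 11.
Tent raising waits on venue unlock (finishes hour 10, plus 3-hour gap → hour 13), so it starts at hour 13 and finishes at 13 + 5 = hour 18.
Table placement cannot begin until tent raising (finishes hour 18). It runs from hour 18 to 18 + 9 = hour 27.
Floral arrangement cannot begin until table placement (finishes hour 27, plus 2-hour gap → hour 29). It runs from hour 29 to 29 + 4 = hour 33.
Catering load-in cannot begin until floral arrangement (finishes hour 33). It runs from hour 33 to 33 + 1 = hour 34.
All tasks are finished once the last one completes. Finish times: Venue unlock at 10, Tent raising at 18, Table placement at 27, Floral arrangement at 33, Lighting stringing at 11, Sound setup at 16, Catering load-in at 34, The final walkthrough at 17. The latest is hour 34.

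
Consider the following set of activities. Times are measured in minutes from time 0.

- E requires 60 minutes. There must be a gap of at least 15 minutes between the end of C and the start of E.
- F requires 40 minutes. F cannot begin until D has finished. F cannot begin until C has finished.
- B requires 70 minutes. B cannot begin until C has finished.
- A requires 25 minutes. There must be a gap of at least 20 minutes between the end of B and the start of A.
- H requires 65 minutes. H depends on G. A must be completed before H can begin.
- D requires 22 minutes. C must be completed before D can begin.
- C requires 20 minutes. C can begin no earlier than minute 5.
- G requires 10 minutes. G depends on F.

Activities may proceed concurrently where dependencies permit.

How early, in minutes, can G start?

C cannot begin until its own release at minute 5. It runs from minute 5 to 5 + 20 = minute 25.
D waits on C (finishes minute 25), so it starts at minute 25 and finishes at 25 + 22 = minute 47.
F cannot start until D (finishes minute 47); C (finishes minute 25). The controlling bound is minute 47, so F finishes at 47 + 40 = minute 87.
G waits on F (finishes minute 87), so the earliest it can start is minute 87.

87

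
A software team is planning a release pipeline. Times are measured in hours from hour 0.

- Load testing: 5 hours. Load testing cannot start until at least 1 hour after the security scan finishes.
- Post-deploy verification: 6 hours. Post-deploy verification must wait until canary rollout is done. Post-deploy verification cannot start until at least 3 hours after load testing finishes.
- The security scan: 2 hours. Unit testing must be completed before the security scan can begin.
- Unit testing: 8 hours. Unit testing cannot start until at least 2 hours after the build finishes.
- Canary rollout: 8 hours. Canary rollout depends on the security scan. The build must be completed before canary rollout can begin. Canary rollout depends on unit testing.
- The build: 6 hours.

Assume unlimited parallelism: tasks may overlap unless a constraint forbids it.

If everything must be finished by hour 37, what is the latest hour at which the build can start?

Post-deploy verification must finish by hour 37; it takes 6 hours, so it must start by 37 − 6 = hour 31.
Canary rollout must finish before post-deploy verification (must start by hour 31). With an 8-hour duration, canary rollout must start by 31 − 8 = hour 23.
Load testing feeds into post-deploy verification (must start by hour 31, minus 3-hour gap → hour 28); so load testing must finish by hour 28 and therefore start by hour 23.
The security scan must finish in time for canary rollout (must start by hour 23); load testing (must start by hour 23, minus 1-hour gap → hour 22). The tightest is hour 22, so the security scan must start by 22 − 2 = hour 20.
Unit testing has several dependents: the security scan (must start by hour 20); canary rollout (must start by hour 23). The earliest of those limits is hour 20, so unit testing must start by 20 − 8 = hour 12.
The build must finish in time for unit testing (must start by hour 12, minus 2-hour gap → hour 10); canary rollout (must start by hour 23). The tightest is hour 10, so the build must start by 10 − 6 = hour 4.

4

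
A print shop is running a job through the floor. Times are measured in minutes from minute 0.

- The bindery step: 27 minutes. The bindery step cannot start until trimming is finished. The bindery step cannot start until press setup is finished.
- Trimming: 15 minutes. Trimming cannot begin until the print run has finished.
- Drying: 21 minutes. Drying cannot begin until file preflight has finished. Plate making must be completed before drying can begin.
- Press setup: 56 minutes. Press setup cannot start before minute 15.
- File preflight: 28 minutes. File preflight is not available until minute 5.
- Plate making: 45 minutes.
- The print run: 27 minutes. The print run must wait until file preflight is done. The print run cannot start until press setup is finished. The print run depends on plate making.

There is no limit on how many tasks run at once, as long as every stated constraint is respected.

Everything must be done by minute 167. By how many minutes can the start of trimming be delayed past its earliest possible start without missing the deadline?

Press setup cannot begin until its own release at minute 15. It runs from minute 15 to 15 + 56 = minute 71.
Plate making has no prerequisites, so it starts at minute 0 and finishes at minute 45.
After its own release at minute 5, file preflight can start at minute 5 and finishes at minute 33.
The print run needs all of file preflight (finishes minute 33); press setup (finishes minute 71); plate making (finishes minute 45). That puts its earliest start at minute 71; it finishes at 71 + 27 = minute 98.
After the print run (finishes minute 98), trimming can start at minute 98 and finishes at minute 113.

Working backward from the deadline:
Nothing follows the bindery step; the deadline of minute 167 is its only limit. It must start by 167 − 27 = minute 140.
Since the bindery step (must start by minute 140) depends on it, trimming must finish by minute 140. Backing off its 15-minute duration gives a latest start of minute 125.
So trimming can start as early as minute 98 and as late as minute 125, giving 125 − 98 = 27 minutes of slack.

27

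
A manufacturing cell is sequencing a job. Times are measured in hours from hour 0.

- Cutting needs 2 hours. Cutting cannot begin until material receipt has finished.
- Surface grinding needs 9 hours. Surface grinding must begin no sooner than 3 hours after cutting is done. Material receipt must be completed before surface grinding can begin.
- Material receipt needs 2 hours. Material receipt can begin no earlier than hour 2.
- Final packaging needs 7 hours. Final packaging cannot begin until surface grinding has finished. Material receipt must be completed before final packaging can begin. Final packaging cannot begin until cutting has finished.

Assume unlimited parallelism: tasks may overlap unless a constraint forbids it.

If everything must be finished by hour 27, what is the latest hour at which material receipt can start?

4

Final packaging has no dependents, so it just needs to finish by hour 27. Starting by 27 − 7 = hour 20 achieves that.
Surface grinding has to be done before final packaging (must start by hour 20). That means finishing by hour 20, i.e. starting by 20 − 9 = hour 11.
Cutting feeds surface grinding (must start by hour 11, minus 3-hour gap → hour 8); final packaging (must start by hour 20). Taking the minimum, cutting must finish by hour 8 and start by 8 − 2 = hour 6.
Material receipt must finish in time for cutting (must start by hour 6); surface grinding (must start by hour 11); final packaging (must start by hour 20). The tightest is hour 6, so material receipt must start by 6 − 2 = hour 4.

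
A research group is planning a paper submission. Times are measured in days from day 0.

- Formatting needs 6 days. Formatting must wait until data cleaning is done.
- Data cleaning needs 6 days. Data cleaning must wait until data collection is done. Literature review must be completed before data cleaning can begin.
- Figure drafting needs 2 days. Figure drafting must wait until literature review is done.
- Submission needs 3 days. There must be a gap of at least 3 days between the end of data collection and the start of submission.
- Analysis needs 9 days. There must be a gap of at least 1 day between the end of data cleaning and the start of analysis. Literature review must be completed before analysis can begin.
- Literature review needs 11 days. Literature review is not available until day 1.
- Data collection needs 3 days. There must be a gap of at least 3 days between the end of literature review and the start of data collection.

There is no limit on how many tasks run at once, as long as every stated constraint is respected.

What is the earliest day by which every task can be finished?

34

Literature review waits on its own release at day 1, so it starts at day 1 and finishes at 1 + 11 = day 12.
Figure drafting cannot begin until literature review (finishes day 12). It runs from day 12 to 12 + 2 = day 14.
Data collection waits on literature review (finishes day 12, plus 3-day gap → day 15), so it starts at day 15 and finishes at 15 + 3 = day 18.
Submission cannot begin until data collection (finishes day 18, plus 3-day gap → day 21). It runs from day 21 to 21 + 3 = day 24.
Data cleaning has to wait for data collection (finishes day 18); literature review (finishes day 12). The latest of these is day 18, so data cleaning runs day 18 to 18 + 6 = day 24.
Formatting waits on data cleaning (finishes day 24), so it starts at day 24 and finishes at 24 + 6 = day 30.
For analysis: data cleaning (finishes day 24, plus 1-day gap → day 25); literature review (finishes day 12). Taking the maximum gives a start of day 25, and it finishes at 25 + 9 = day 34.
All tasks are finished once the last one completes. Finish times: Literature review at 12, Data collection at 18, Data cleaning at 24, Analysis at 34, Figure drafting at 14, Formatting at 30, Submission at 24. The latest is day 34.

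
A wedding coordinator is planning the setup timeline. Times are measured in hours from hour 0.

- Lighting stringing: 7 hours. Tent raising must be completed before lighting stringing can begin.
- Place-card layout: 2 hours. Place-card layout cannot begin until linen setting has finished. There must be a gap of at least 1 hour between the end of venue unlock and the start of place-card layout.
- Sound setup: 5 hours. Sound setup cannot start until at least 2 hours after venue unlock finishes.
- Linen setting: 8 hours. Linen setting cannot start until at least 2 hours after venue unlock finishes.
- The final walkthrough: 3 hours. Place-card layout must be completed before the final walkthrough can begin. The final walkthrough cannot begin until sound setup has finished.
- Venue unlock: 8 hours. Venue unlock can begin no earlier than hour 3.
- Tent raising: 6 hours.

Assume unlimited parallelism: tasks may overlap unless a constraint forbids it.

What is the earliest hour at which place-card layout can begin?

Venue unlock cannot begin until its own release at hour 3. It runs from hour 3 to 3 + 8 = hour 11.
After venue unlock (finishes hour 11, plus 2-hour gap → hour 13), linen setting can start at hour 13 and finishes at hour 21.
Place-card layout waits on linen setting (finishes hour 21); venue unlock (finishes hour 11, plus 1-hour gap → hour 12). The latest of these is hour 21, which is the earliest place-card layout can start.

21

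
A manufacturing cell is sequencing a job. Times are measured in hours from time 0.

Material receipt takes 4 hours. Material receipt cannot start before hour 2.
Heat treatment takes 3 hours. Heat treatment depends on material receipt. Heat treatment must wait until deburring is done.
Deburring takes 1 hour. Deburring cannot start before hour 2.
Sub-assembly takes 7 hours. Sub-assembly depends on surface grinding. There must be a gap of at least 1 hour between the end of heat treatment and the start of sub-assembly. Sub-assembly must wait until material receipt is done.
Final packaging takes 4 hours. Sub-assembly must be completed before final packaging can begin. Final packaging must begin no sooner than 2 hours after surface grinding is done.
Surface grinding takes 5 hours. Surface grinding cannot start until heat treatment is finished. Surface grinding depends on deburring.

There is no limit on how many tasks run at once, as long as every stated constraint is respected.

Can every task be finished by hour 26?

Yes

Deburring waits on its own release at hour 2, so it starts at hour 2 and finishes at 2 + 1 = hour 3.
Material receipt waits on its own release at hour 2, so it starts at hour 2 and finishes at 2 + 4 = hour 6.
Heat treatment cannot start until material receipt (finishes hour 6); deburring (finishes hour 3). The controlling bound is hour 6, so heat treatment finishes at 6 + 3 = hour 9.
Surface grinding cannot start until heat treatment (finishes hour 9); deburring (finishes hour 3). The controlling bound is hour 9, so surface grinding finishes at 9 + 5 = hour 14.
For sub-assembly: surface grinding (finishes hour 14); heat treatment (finishes hour 9, plus 1-hour gap → hour 10); material receipt (finishes hour 6). Taking the maximum gives a start of hour 14, and it finishes at 14 + 7 = hour 21.
For final packaging: sub-assembly (finishes hour 21); surface grinding (finishes hour 14, plus 2-hour gap → hour 16). Taking the maximum gives a start of hour 21, and it finishes at 21 + 4 = hour 25.
Every task is finished by hour 25, which is no later than the deadline of 26, so the schedule is feasible.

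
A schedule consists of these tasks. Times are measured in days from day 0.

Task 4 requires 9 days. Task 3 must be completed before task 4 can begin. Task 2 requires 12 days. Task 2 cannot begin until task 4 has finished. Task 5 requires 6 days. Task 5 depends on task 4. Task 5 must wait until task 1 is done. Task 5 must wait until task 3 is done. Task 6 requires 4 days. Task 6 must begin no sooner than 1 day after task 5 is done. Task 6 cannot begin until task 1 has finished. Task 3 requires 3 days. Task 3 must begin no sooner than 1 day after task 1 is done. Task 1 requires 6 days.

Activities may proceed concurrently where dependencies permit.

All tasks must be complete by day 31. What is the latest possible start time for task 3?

7

Task 2 has no dependents, so it just needs to finish by day 31. Starting by 31 − 12 = day 19 achieves that.
Nothing follows task 6; the deadline of day 31 is its only limit. It must start by 31 − 4 = day 27.
Task 5 feeds into task 6 (must start by day 27, minus 1-day gap → day 26); so task 5 must finish by day 26 and therefore start by day 20.
Task 4 has several dependents: task 2 (must start by day 19); task 5 (must start by day 20). The earliest of those limits is day 19, so task 4 must start by 19 − 9 = day 10.
Task 3 feeds task 4 (must start by day 10); task 5 (must start by day 20). Taking the minimum, task 3 must finish by day 10 and start by 10 − 3 = day 7.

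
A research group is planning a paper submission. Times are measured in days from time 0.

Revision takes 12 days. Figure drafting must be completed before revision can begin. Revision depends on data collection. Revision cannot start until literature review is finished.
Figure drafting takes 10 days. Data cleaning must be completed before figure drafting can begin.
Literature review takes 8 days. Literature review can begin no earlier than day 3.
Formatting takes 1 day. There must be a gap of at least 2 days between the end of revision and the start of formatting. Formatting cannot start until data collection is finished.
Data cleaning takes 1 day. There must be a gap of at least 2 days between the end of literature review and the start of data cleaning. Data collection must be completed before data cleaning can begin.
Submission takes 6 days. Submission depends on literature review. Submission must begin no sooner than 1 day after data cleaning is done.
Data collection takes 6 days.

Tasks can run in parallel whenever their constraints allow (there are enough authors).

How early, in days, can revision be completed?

36

Data collection has no prerequisites, so it starts at day 0 and finishes at day 6.
After its own release at day 3, literature review can start at day 3 and finishes at day 11.
For data cleaning: literature review (finishes day 11, plus 2-day gap → day 13); data collection (finishes day 6). Taking the maximum gives a start of day 13, and it finishes at 13 + 1 = day 14.
After data cleaning (finishes day 14), figure drafting can start at day 14 and finishes at day 24.
Revision has to wait for figure drafting (finishes day 24); data collection (finishes day 6); literature review (finishes day 11). The latest of these is day 24, so revision runs day 24 to 24 + 12 = day 36.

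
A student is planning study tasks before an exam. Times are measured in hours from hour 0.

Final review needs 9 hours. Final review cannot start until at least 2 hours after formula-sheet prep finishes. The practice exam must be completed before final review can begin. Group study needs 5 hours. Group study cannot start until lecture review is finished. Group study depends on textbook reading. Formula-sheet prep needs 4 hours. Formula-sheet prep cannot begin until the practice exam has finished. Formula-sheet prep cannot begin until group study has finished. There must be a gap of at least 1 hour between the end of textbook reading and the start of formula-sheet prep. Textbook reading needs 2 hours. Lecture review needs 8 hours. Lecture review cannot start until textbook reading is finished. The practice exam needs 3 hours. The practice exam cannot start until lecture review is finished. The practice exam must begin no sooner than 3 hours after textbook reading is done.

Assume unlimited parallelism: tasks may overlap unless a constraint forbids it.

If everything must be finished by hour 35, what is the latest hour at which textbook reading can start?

5

To finish by hour 35, final review (duration 9) must start no later than hour 26.
Formula-sheet prep feeds into final review (must start by hour 26, minus 2-hour gap → hour 24); so formula-sheet prep must finish by hour 24 and therefore start by hour 20.
For the practice exam: formula-sheet prep (must start by hour 20); final review (must start by hour 26). The most restrictive is hour 20; with a 3-hour duration, the practice exam must start by hour 17.
Group study feeds into formula-sheet prep (must start by hour 20); so group study must finish by hour 20 and therefore start by hour 15.
For lecture review: the practice exam (must start by hour 17); group study (must start by hour 15). The most restrictive is hour 15; with an 8-hour duration, lecture review must start by hour 7.
Textbook reading has several dependents: lecture review (must start by hour 7); the practice exam (must start by hour 17, minus 3-hour gap → hour 14); group study (must start by hour 15); formula-sheet prep (must start by hour 20, minus 1-hour gap → hour 19). The earliest of those limits is hour 7, so textbook reading must start by 7 − 2 = hour 5.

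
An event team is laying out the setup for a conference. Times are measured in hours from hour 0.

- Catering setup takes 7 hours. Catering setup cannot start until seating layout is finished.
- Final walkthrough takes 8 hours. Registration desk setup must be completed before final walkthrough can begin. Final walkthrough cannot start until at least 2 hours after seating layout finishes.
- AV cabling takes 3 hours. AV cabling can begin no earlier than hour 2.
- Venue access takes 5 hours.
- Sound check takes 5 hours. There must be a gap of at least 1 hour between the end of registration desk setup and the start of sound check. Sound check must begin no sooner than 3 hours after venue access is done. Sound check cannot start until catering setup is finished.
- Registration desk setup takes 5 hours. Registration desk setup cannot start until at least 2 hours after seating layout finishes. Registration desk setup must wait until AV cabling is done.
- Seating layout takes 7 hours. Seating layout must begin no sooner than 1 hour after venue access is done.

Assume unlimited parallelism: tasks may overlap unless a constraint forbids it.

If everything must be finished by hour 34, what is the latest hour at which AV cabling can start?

18

Nothing follows sound check; the deadline of hour 34 is its only limit. It must start by 34 − 5 = hour 29.
Nothing follows final walkthrough; the deadline of hour 34 is its only limit. It must start by 34 − 8 = hour 26.
For registration desk setup: sound check (must start by hour 29, minus 1-hour gap → hour 28); final walkthrough (must start by hour 26). The most restrictive is hour 26; with a 5-hour duration, registration desk setup must start by hour 21.
AV cabling feeds into registration desk setup (must start by hour 21); so AV cabling must finish by hour 21 and therefore start by hour 18.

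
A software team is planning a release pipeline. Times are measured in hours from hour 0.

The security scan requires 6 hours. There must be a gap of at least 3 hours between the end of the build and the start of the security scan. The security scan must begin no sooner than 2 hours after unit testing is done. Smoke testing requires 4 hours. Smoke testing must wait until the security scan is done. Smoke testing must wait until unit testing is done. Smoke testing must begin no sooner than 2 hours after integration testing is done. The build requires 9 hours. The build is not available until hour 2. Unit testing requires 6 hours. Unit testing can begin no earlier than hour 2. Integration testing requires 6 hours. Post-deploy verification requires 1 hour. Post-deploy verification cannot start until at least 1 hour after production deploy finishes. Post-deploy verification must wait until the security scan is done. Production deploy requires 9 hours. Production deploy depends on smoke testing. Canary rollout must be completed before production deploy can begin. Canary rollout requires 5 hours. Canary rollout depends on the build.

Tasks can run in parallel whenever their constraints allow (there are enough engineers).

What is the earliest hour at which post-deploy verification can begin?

Integration testing has no prerequisites, so it starts at hour 0 and finishes at hour 6.
After its own release at hour 2, unit testing can start at hour 2 and finishes at hour 8.
The build waits on its own release at hour 2, so it starts at hour 2 and finishes at 2 + 9 = hour 11.
Canary rollout waits on the build (finishes hour 11), so it starts at hour 11 and finishes at 11 + 5 = hour 16.
For the security scan: the build (finishes hour 11, plus 3-hour gap → hour 14); unit testing (finishes hour 8, plus 2-hour gap → hour 10). Taking the maximum gives a start of hour 14, and it finishes at 14 + 6 = hour 20.
Smoke testing needs all of the security scan (finishes hour 20); unit testing (finishes hour 8); integration testing (finishes hour 6, plus 2-hour gap → hour 8). That puts its earliest start at hour 20; it finishes at 20 + 4 = hour 24.
Production deploy cannot start until smoke testing (finishes hour 24); canary rollout (finishes hour 16). The controlling bound is hour 24, so production deploy finishes at 24 + 9 = hour 33.
Post-deploy verification waits on production deploy (finishes hour 33, plus 1-hour gap → hour 34); the security scan (finishes hour 20). The latest of these is hour 34, which is the earliest post-deploy verification can start.

34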